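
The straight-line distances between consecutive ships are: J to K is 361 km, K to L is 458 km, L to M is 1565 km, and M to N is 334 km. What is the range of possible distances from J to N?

The maximum is all hops collinear in one direction: 361 + 458 + 1565 + 334 = 2718.
The longest hop is 1565; the others sum to 1153. Folding the others back against it leaves at least 1565 − 1153 = 412.

412 ≤ JN ≤ 2718 km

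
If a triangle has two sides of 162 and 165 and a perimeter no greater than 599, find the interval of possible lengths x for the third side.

3 < x ≤ 272

Triangle inequality alone gives 3 < x < 327.
The perimeter condition gives x ≤ 599 − 162 − 165 = 272.
Intersecting the two: 3 < x ≤ 272.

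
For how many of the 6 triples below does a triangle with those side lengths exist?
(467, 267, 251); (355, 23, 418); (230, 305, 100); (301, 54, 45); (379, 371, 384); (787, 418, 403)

(251,267,467): 251+267 > 467 → valid
(23,355,418): 23+355 ≤ 418 → not valid
(100,230,305): 100+230 > 305 → valid
(45,54,301): 45+54 ≤ 301 → not valid
(371,379,384): 371+379 > 384 → valid
(403,418,787): 403+418 > 787 → valid
4 of the 6 triples form a triangle.

4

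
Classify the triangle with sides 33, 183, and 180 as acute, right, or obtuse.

right

Compare the square of the longest side to the sum of squares of the other two: 33² + 180² = 33489 = 183².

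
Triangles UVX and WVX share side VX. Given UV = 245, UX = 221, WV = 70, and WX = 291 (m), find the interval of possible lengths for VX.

221 < VX < 361

From triangle UVX: |245 − 221| < VX < 245 + 221, i.e. 24 < VX < 466.
From triangle WVX: 221 < VX < 361.
Both must hold, so VX lies in the intersection.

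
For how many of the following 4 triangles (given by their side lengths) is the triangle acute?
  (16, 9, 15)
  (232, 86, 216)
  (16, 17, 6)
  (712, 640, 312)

3

(16,9,15): 9²+15² = 306 > 256 = 16² → acute
(232,86,216): 86²+216² = 54052 > 53824 = 232² → acute
(16,17,6): 6²+16² = 292 > 289 = 17² → acute
(712,640,312): 312²+640² = 506944 = 712² → right
3 of the 4 are acute.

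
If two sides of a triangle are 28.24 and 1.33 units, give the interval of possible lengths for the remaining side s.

By the triangle inequality, s must be less than 28.24 + 1.33 = 29.57 and greater than |28.24 − 1.33| = 26.91.

26.91 < s < 29.57 (units)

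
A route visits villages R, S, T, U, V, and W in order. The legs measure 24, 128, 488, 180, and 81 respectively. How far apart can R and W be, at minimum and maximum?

75 ≤ RW ≤ 901

The maximum is all hops collinear in one direction: 24 + 128 + 488 + 180 + 81 = 901.
The longest hop is 488; the others sum to 413. Folding the others back against it leaves at least 488 − 413 = 75.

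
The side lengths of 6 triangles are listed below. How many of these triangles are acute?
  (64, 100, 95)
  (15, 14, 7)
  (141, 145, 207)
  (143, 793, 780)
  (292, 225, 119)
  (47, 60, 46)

(64,100,95): 64²+95² = 13121 > 10000 = 100² → acute
(15,14,7): 7²+14² = 245 > 225 = 15² → acute
(141,145,207): 141²+145² = 40906 < 42849 = 207² → obtuse
(143,793,780): 143²+780² = 628849 = 793² → right
(292,225,119): 119²+225² = 64786 < 85264 = 292² → obtuse
(47,60,46): 46²+47² = 4325 > 3600 = 60² → acute
3 of the 6 are acute.

3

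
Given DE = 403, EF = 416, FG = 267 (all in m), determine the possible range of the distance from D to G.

0 ≤ DG ≤ 1086 m

The maximum is all hops collinear in one direction: 403 + 416 + 267 = 1086.
The longest hop is 416; the others sum to 670. Since 416 ≤ 670, the path can fold back on itself completely, so the minimum distance is 0.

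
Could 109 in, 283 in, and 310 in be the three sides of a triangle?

The longest side is 310, and the other two sum to 392.
Since 392 > 310, the triangle inequality holds.

Yes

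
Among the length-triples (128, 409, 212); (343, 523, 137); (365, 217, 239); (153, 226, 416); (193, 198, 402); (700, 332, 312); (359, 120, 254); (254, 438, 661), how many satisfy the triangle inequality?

(128,212,409): 128+212 ≤ 409 → not valid
(137,343,523): 137+343 ≤ 523 → not valid
(217,239,365): 217+239 > 365 → valid
(153,226,416): 153+226 ≤ 416 → not valid
(193,198,402): 193+198 ≤ 402 → not valid
(312,332,700): 312+332 ≤ 700 → not valid
(120,254,359): 120+254 > 359 → valid
(254,438,661): 254+438 > 661 → valid
3 of the 8 triples form a triangle.

3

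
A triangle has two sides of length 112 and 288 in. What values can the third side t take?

By the triangle inequality, t must be less than 112 + 288 = 400 and greater than |112 − 288| = 176.

176 < t < 400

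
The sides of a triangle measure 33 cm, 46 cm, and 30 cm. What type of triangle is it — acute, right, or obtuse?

Compare the square of the longest side to the sum of squares of the other two: 30² + 33² = 1989 < 2116 = 46².

obtuse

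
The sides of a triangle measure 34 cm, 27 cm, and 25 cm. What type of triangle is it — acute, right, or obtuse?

Compare the square of the longest side to the sum of squares of the other two: 25² + 27² = 1354 > 1156 = 34².

acute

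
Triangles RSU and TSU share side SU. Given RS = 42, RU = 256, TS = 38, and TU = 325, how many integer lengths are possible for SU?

10

From triangle RSU: 214 < SU < 298.
From triangle TSU: 287 < SU < 363.
Intersection: 287 < SU < 298, so integers 288 through 297: 10 values.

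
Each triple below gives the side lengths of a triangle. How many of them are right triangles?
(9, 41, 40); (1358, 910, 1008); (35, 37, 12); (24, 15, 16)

3

(9,41,40): 9²+40² = 1681 = 41² → right
(1358,910,1008): 910²+1008² = 1844164 = 1358² → right
(35,37,12): 12²+35² = 1369 = 37² → right
(24,15,16): 15²+16² = 481 < 576 = 24² → obtuse
3 of the 4 are right.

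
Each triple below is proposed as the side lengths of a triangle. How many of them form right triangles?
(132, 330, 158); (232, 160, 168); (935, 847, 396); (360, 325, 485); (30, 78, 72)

4

(132,330,158): 132+158 ≤ 330, not a triangle
(232,160,168): 160²+168² = 53824 = 232² → right
(935,847,396): 396²+847² = 874225 = 935² → right
(360,325,485): 325²+360² = 235225 = 485² → right
(30,78,72): 30²+72² = 6084 = 78² → right
4 of the 5 are right.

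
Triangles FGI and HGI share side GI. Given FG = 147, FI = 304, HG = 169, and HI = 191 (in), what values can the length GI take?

From triangle FGI: |147 − 304| < GI < 147 + 304, i.e. 157 < GI < 451.
From triangle HGI: 22 < GI < 360.
Both must hold, so GI lies in the intersection.

157 < GI < 360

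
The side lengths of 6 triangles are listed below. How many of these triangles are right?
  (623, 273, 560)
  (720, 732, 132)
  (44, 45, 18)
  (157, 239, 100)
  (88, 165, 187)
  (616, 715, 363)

(623,273,560): 273²+560² = 388129 = 623² → right
(720,732,132): 132²+720² = 535824 = 732² → right
(44,45,18): 18²+44² = 2260 > 2025 = 45² → acute
(157,239,100): 100²+157² = 34649 < 57121 = 239² → obtuse
(88,165,187): 88²+165² = 34969 = 187² → right
(616,715,363): 363²+616² = 511225 = 715² → right
4 of the 6 are right.

4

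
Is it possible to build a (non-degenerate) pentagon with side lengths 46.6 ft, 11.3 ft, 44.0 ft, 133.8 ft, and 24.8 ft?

No

For a pentagon, each side must be shorter than the sum of the others.
Here the longest side is 133.8, but the remaining 4 sides sum to only 126.7.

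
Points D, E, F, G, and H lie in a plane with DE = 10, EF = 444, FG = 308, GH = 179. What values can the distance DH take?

0 ≤ DH ≤ 941

The maximum is all hops collinear in one direction: 10 + 444 + 308 + 179 = 941.
The longest hop is 444; the others sum to 497. Since 444 ≤ 497, the path can fold back on itself completely, so the minimum distance is 0.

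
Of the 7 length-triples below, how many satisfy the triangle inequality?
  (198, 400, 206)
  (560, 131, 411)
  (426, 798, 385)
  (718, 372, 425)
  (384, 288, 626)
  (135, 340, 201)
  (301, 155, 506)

(198,206,400): 198+206 > 400 → valid
(131,411,560): 131+411 ≤ 560 → not valid
(385,426,798): 385+426 > 798 → valid
(372,425,718): 372+425 > 718 → valid
(288,384,626): 288+384 > 626 → valid
(135,201,340): 135+201 ≤ 340 → not valid
(155,301,506): 155+301 ≤ 506 → not valid
4 of the 7 triples form a triangle.

4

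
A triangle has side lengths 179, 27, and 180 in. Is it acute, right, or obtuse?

Compare the square of the longest side to the sum of squares of the other two: 27² + 179² = 32770 > 32400 = 180².

acute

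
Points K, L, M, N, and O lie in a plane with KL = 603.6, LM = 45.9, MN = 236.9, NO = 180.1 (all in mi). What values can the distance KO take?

The maximum is all hops collinear in one direction: 603.6 + 45.9 + 236.9 + 180.1 = 1066.5.
The longest hop is 603.6; the others sum to 462.9. Folding the others back against it leaves at least 603.6 − 462.9 = 140.7.

140.7 ≤ KO ≤ 1066.5 mi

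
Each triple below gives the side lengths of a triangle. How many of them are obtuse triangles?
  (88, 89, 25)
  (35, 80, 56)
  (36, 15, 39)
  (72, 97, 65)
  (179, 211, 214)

(88,89,25): 25²+88² = 8369 > 7921 = 89² → acute
(35,80,56): 35²+56² = 4361 < 6400 = 80² → obtuse
(36,15,39): 15²+36² = 1521 = 39² → right
(72,97,65): 65²+72² = 9409 = 97² → right
(179,211,214): 179²+211² = 76562 > 45796 = 214² → acute
1 of the 5 is obtuse.

1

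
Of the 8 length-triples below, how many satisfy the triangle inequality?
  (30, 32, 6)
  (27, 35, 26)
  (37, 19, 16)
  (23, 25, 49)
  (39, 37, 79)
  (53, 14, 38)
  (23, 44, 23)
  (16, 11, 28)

3

(6,30,32): 6+30 > 32 → valid
(26,27,35): 26+27 > 35 → valid
(16,19,37): 16+19 ≤ 37 → not valid
(23,25,49): 23+25 ≤ 49 → not valid
(37,39,79): 37+39 ≤ 79 → not valid
(14,38,53): 14+38 ≤ 53 → not valid
(23,23,44): 23+23 > 44 → valid
(11,16,28): 11+16 ≤ 28 → not valid
3 of the 8 triples form a triangle.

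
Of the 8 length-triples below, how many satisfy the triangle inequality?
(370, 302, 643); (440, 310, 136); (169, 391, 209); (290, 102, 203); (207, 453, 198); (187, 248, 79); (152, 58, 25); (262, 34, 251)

(302,370,643): 302+370 > 643 → valid
(136,310,440): 136+310 > 440 → valid
(169,209,391): 169+209 ≤ 391 → not valid
(102,203,290): 102+203 > 290 → valid
(198,207,453): 198+207 ≤ 453 → not valid
(79,187,248): 79+187 > 248 → valid
(25,58,152): 25+58 ≤ 152 → not valid
(34,251,262): 34+251 > 262 → valid
5 of the 8 triples form a triangle.

5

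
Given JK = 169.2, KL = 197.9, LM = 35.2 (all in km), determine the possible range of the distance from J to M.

The maximum is all hops collinear in one direction: 169.2 + 197.9 + 35.2 = 402.3.
The longest hop is 197.9; the others sum to 204.4. Since 197.9 ≤ 204.4, the path can fold back on itself completely, so the minimum distance is 0.

0 ≤ JM ≤ 402.3 km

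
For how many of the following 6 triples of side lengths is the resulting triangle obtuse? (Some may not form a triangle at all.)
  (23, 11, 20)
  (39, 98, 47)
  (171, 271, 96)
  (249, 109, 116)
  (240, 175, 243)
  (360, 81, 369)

1

(23,11,20): 11²+20² = 521 < 529 = 23² → obtuse
(39,98,47): 39+47 ≤ 98, not a triangle
(171,271,96): 96+171 ≤ 271, not a triangle
(249,109,116): 109+116 ≤ 249, not a triangle
(240,175,243): 175²+240² = 88225 > 59049 = 243² → acute
(360,81,369): 81²+360² = 136161 = 369² → right
1 of the 6 is obtuse.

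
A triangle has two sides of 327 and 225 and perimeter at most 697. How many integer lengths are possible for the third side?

Triangle inequality: 102 < x < 552. Perimeter ≤ 697 gives x ≤ 697 − 327 − 225 = 145.
So 102 < x ≤ 145; integers 103 through 145: 43 values.

43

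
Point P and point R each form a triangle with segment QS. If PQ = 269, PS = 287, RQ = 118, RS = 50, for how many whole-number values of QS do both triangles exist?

99

From triangle PQS: 18 < QS < 556.
From triangle RQS: 68 < QS < 168.
Intersection: 68 < QS < 168, so integers 69 through 167: 99 values.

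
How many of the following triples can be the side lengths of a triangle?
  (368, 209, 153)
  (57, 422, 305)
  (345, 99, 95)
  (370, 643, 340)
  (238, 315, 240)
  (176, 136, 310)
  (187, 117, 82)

(153,209,368): 153+209 ≤ 368 → not valid
(57,305,422): 57+305 ≤ 422 → not valid
(95,99,345): 95+99 ≤ 345 → not valid
(340,370,643): 340+370 > 643 → valid
(238,240,315): 238+240 > 315 → valid
(136,176,310): 136+176 > 310 → valid
(82,117,187): 82+117 > 187 → valid
4 of the 7 triples form a triangle.

4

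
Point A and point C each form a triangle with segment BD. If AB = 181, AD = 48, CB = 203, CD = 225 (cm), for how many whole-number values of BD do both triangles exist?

From triangle ABD: 133 < BD < 229.
From triangle CBD: 22 < BD < 428.
Intersection: 133 < BD < 229, so integers 134 through 228: 95 values.

95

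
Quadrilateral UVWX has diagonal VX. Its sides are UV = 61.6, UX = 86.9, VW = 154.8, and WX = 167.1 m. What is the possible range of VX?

25.3 < VX < 148.5

From triangle UVX: |61.6 − 86.9| < VX < 61.6 + 86.9, i.e. 25.3 < VX < 148.5.
From triangle WVX: 12.3 < VX < 321.9.
Both must hold, so VX lies in the intersection.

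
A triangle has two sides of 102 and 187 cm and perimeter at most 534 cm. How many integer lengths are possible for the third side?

160

Triangle inequality: 85 < x < 289. Perimeter ≤ 534 gives x ≤ 534 − 102 − 187 = 245.
So 85 < x ≤ 245; integers 86 through 245: 160 values.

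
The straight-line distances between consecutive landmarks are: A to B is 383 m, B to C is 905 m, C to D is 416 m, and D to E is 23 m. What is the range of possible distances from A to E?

83 ≤ AE ≤ 1727 m

The maximum is all hops collinear in one direction: 383 + 905 + 416 + 23 = 1727.
The longest hop is 905; the others sum to 822. Folding the others back against it leaves at least 905 − 822 = 83.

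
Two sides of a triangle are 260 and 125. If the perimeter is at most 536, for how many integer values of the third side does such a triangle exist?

Triangle inequality: 135 < x < 385. Perimeter ≤ 536 gives x ≤ 536 − 260 − 125 = 151.
So 135 < x ≤ 151; integers 136 through 151: 16 values.

16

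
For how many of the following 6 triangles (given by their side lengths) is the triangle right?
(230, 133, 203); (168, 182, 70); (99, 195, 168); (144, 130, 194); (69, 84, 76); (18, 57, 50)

(230,133,203): 133²+203² = 58898 > 52900 = 230² → acute
(168,182,70): 70²+168² = 33124 = 182² → right
(99,195,168): 99²+168² = 38025 = 195² → right
(144,130,194): 130²+144² = 37636 = 194² → right
(69,84,76): 69²+76² = 10537 > 7056 = 84² → acute
(18,57,50): 18²+50² = 2824 < 3249 = 57² → obtuse
3 of the 6 are right.

3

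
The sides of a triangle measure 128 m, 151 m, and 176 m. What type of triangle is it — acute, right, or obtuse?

acute

Compare the square of the longest side to the sum of squares of the other two: 128² + 151² = 39185 > 30976 = 176².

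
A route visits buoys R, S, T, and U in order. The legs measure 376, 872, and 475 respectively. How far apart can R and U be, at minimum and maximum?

21 ≤ RU ≤ 1723

The maximum is all hops collinear in one direction: 376 + 872 + 475 = 1723.
The longest hop is 872; the others sum to 851. Folding the others back against it leaves at least 872 − 851 = 21.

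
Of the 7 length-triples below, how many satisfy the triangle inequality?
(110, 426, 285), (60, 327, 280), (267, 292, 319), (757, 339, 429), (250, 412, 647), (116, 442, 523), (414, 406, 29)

(110,285,426): 110+285 ≤ 426 → not valid
(60,280,327): 60+280 > 327 → valid
(267,292,319): 267+292 > 319 → valid
(339,429,757): 339+429 > 757 → valid
(250,412,647): 250+412 > 647 → valid
(116,442,523): 116+442 > 523 → valid
(29,406,414): 29+406 > 414 → valid
6 of the 7 triples form a triangle.

6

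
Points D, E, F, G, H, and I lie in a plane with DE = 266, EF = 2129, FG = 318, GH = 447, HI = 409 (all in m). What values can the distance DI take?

689 ≤ DI ≤ 3569 m

The maximum is all hops collinear in one direction: 266 + 2129 + 318 + 447 + 409 = 3569.
The longest hop is 2129; the others sum to 1440. Folding the others back against it leaves at least 2129 − 1440 = 689.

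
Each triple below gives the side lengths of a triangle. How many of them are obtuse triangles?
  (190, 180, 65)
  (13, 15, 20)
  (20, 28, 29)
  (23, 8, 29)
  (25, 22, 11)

(190,180,65): 65²+180² = 36625 > 36100 = 190² → acute
(13,15,20): 13²+15² = 394 < 400 = 20² → obtuse
(20,28,29): 20²+28² = 1184 > 841 = 29² → acute
(23,8,29): 8²+23² = 593 < 841 = 29² → obtuse
(25,22,11): 11²+22² = 605 < 625 = 25² → obtuse
3 of the 5 are obtuse.

3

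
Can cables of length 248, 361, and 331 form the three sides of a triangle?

The longest side is 361, and the other two sum to 579.
Since 579 > 361, the triangle inequality holds.

Yes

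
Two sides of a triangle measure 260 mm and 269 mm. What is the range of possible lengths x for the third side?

By the triangle inequality, x must be less than 260 + 269 = 529 and greater than |260 − 269| = 9.

9 < x < 529 (mm)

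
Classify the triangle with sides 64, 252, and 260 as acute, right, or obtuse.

right

Compare the square of the longest side to the sum of squares of the other two: 64² + 252² = 67600 = 260².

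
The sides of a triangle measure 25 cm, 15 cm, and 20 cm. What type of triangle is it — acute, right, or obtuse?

Compare the square of the longest side to the sum of squares of the other two: 15² + 20² = 625 = 25².

right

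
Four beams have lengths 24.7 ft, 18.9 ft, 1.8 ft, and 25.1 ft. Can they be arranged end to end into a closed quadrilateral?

Yes

A quadrilateral exists iff every side is shorter than the sum of the others — equivalently, the longest side is less than the sum of the rest.
Longest side 25.1 < 45.4 (sum of the remaining 3), so yes.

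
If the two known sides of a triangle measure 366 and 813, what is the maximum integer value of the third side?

The third side must be strictly less than 366 + 813 = 1179.
The largest integer below 1179 is 1178.

1178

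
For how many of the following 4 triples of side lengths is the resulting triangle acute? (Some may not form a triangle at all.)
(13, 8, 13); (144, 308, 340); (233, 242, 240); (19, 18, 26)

(13,8,13): 8²+13² = 233 > 169 = 13² → acute
(144,308,340): 144²+308² = 115600 = 340² → right
(233,242,240): 233²+240² = 111889 > 58564 = 242² → acute
(19,18,26): 18²+19² = 685 > 676 = 26² → acute
3 of the 4 are acute.

3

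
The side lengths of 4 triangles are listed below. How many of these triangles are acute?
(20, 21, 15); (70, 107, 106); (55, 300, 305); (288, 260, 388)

(20,21,15): 15²+20² = 625 > 441 = 21² → acute
(70,107,106): 70²+106² = 16136 > 11449 = 107² → acute
(55,300,305): 55²+300² = 93025 = 305² → right
(288,260,388): 260²+288² = 150544 = 388² → right
2 of the 4 are acute.

2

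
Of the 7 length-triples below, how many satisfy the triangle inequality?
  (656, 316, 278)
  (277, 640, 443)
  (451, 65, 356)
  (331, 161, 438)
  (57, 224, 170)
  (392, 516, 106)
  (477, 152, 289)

3

(278,316,656): 278+316 ≤ 656 → not valid
(277,443,640): 277+443 > 640 → valid
(65,356,451): 65+356 ≤ 451 → not valid
(161,331,438): 161+331 > 438 → valid
(57,170,224): 57+170 > 224 → valid
(106,392,516): 106+392 ≤ 516 → not valid
(152,289,477): 152+289 ≤ 477 → not valid
3 of the 7 triples form a triangle.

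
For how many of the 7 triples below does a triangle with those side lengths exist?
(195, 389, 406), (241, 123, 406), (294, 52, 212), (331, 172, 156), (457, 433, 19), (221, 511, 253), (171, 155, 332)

1

(195,389,406): 195+389 > 406 → valid
(123,241,406): 123+241 ≤ 406 → not valid
(52,212,294): 52+212 ≤ 294 → not valid
(156,172,331): 156+172 ≤ 331 → not valid
(19,433,457): 19+433 ≤ 457 → not valid
(221,253,511): 221+253 ≤ 511 → not valid
(155,171,332): 155+171 ≤ 332 → not valid
1 of the 7 triples forms a triangle.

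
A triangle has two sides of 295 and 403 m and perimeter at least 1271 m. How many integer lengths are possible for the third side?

125

Triangle inequality: 108 < x < 698. Perimeter ≥ 1271 gives x ≥ 1271 − 295 − 403 = 573.
So 573 ≤ x < 698; integers 573 through 697: 125 values.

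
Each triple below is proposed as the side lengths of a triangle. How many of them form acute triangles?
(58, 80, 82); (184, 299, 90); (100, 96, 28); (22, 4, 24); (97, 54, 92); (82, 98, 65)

3

(58,80,82): 58²+80² = 9764 > 6724 = 82² → acute
(184,299,90): 90+184 ≤ 299, not a triangle
(100,96,28): 28²+96² = 10000 = 100² → right
(22,4,24): 4²+22² = 500 < 576 = 24² → obtuse
(97,54,92): 54²+92² = 11380 > 9409 = 97² → acute
(82,98,65): 65²+82² = 10949 > 9604 = 98² → acute
3 of the 6 are acute.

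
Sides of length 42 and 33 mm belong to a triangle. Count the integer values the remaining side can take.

The third side lies in the open interval (9, 75).
Integers from 10 to 74 inclusive: 74 − 10 + 1 = 65.

65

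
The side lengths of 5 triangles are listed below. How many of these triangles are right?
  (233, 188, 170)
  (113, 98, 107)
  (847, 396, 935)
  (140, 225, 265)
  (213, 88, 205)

(233,188,170): 170²+188² = 64244 > 54289 = 233² → acute
(113,98,107): 98²+107² = 21053 > 12769 = 113² → acute
(847,396,935): 396²+847² = 874225 = 935² → right
(140,225,265): 140²+225² = 70225 = 265² → right
(213,88,205): 88²+205² = 49769 > 45369 = 213² → acute
2 of the 5 are right.

2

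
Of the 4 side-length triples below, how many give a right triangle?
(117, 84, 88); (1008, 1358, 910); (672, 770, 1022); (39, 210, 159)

2

(117,84,88): 84²+88² = 14800 > 13689 = 117² → acute
(1008,1358,910): 910²+1008² = 1844164 = 1358² → right
(672,770,1022): 672²+770² = 1044484 = 1022² → right
(39,210,159): 39+159 ≤ 210, not a triangle
2 of the 4 are right.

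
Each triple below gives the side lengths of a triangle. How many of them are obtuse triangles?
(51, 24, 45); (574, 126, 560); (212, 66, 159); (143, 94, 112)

(51,24,45): 24²+45² = 2601 = 51² → right
(574,126,560): 126²+560² = 329476 = 574² → right
(212,66,159): 66²+159² = 29637 < 44944 = 212² → obtuse
(143,94,112): 94²+112² = 21380 > 20449 = 143² → acute
1 of the 4 is obtuse.

1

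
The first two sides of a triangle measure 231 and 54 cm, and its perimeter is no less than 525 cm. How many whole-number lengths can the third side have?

Triangle inequality: 177 < x < 285. Perimeter ≥ 525 gives x ≥ 525 − 231 − 54 = 240.
So 240 ≤ x < 285; integers 240 through 284: 45 values.

45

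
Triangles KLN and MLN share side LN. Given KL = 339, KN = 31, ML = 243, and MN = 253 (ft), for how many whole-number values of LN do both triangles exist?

61

From triangle KLN: 308 < LN < 370.
From triangle MLN: 10 < LN < 496.
Intersection: 308 < LN < 370, so integers 309 through 369: 61 values.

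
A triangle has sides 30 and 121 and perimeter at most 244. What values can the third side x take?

Triangle inequality alone gives 91 < x < 151.
The perimeter condition gives x ≤ 244 − 30 − 121 = 93.
Intersecting the two: 91 < x ≤ 93.

91 < x ≤ 93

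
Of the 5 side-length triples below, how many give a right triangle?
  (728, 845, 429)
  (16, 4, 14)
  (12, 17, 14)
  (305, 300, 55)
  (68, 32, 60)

3

(728,845,429): 429²+728² = 714025 = 845² → right
(16,4,14): 4²+14² = 212 < 256 = 16² → obtuse
(12,17,14): 12²+14² = 340 > 289 = 17² → acute
(305,300,55): 55²+300² = 93025 = 305² → right
(68,32,60): 32²+60² = 4624 = 68² → right
3 of the 5 are right.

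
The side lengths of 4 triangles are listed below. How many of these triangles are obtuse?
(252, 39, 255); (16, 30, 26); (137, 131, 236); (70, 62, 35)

1

(252,39,255): 39²+252² = 65025 = 255² → right
(16,30,26): 16²+26² = 932 > 900 = 30² → acute
(137,131,236): 131²+137² = 35930 < 55696 = 236² → obtuse
(70,62,35): 35²+62² = 5069 > 4900 = 70² → acute
1 of the 4 is obtuse.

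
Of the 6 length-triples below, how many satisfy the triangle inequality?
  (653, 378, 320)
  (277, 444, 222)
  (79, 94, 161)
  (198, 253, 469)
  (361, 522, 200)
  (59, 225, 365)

(320,378,653): 320+378 > 653 → valid
(222,277,444): 222+277 > 444 → valid
(79,94,161): 79+94 > 161 → valid
(198,253,469): 198+253 ≤ 469 → not valid
(200,361,522): 200+361 > 522 → valid
(59,225,365): 59+225 ≤ 365 → not valid
4 of the 6 triples form a triangle.

4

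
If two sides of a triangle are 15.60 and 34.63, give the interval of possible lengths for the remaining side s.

By the triangle inequality, s must be less than 15.60 + 34.63 = 50.23 and greater than |15.60 − 34.63| = 19.03.

19.03 < s < 50.23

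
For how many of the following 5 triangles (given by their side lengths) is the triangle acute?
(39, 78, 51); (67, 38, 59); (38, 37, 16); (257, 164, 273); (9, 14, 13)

4

(39,78,51): 39²+51² = 4122 < 6084 = 78² → obtuse
(67,38,59): 38²+59² = 4925 > 4489 = 67² → acute
(38,37,16): 16²+37² = 1625 > 1444 = 38² → acute
(257,164,273): 164²+257² = 92945 > 74529 = 273² → acute
(9,14,13): 9²+13² = 250 > 196 = 14² → acute
4 of the 5 are acute.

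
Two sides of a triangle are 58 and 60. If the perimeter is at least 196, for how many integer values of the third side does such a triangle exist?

40

Triangle inequality: 2 < x < 118. Perimeter ≥ 196 gives x ≥ 196 − 58 − 60 = 78.
So 78 ≤ x < 118; integers 78 through 117: 40 values.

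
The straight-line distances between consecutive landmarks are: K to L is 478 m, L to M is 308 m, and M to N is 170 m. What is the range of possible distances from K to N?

0 ≤ KN ≤ 956 m

The maximum is all hops collinear in one direction: 478 + 308 + 170 = 956.
The longest hop is 478; the others sum to 478. Since 478 ≤ 478, the path can fold back on itself completely, so the minimum distance is 0.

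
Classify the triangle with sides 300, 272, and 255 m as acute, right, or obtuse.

Compare the square of the longest side to the sum of squares of the other two: 255² + 272² = 139009 > 90000 = 300².

acute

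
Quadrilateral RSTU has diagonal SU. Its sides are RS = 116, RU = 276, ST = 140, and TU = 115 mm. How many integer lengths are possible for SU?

From triangle RSU: 160 < SU < 392.
From triangle TSU: 25 < SU < 255.
Intersection: 160 < SU < 255, so integers 161 through 254: 94 values.

94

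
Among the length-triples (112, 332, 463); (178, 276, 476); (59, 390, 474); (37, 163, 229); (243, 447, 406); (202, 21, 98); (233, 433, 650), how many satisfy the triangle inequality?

2

(112,332,463): 112+332 ≤ 463 → not valid
(178,276,476): 178+276 ≤ 476 → not valid
(59,390,474): 59+390 ≤ 474 → not valid
(37,163,229): 37+163 ≤ 229 → not valid
(243,406,447): 243+406 > 447 → valid
(21,98,202): 21+98 ≤ 202 → not valid
(233,433,650): 233+433 > 650 → valid
2 of the 7 triples form a triangle.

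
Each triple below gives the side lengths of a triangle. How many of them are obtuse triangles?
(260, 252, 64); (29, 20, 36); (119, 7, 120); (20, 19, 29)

3

(260,252,64): 64²+252² = 67600 = 260² → right
(29,20,36): 20²+29² = 1241 < 1296 = 36² → obtuse
(119,7,120): 7²+119² = 14210 < 14400 = 120² → obtuse
(20,19,29): 19²+20² = 761 < 841 = 29² → obtuse
3 of the 4 are obtuse.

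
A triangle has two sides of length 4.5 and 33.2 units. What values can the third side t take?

28.7 < t < 37.7 (units)

By the triangle inequality, t must be less than 4.5 + 33.2 = 37.7 and greater than |4.5 − 33.2| = 28.7.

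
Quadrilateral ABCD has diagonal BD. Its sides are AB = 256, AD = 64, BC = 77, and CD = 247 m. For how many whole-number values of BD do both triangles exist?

From triangle ABD: 192 < BD < 320.
From triangle CBD: 170 < BD < 324.
Intersection: 192 < BD < 320, so integers 193 through 319: 127 values.

127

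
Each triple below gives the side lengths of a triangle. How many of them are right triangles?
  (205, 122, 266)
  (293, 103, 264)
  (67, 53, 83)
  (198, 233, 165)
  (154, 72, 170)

(205,122,266): 122²+205² = 56909 < 70756 = 266² → obtuse
(293,103,264): 103²+264² = 80305 < 85849 = 293² → obtuse
(67,53,83): 53²+67² = 7298 > 6889 = 83² → acute
(198,233,165): 165²+198² = 66429 > 54289 = 233² → acute
(154,72,170): 72²+154² = 28900 = 170² → right
1 of the 5 is right.

1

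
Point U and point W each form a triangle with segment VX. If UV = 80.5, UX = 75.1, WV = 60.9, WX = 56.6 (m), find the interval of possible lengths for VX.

5.4 < VX < 117.5

From triangle UVX: |80.5 − 75.1| < VX < 80.5 + 75.1, i.e. 5.4 < VX < 155.6.
From triangle WVX: 4.3 < VX < 117.5.
Both must hold, so VX lies in the intersection.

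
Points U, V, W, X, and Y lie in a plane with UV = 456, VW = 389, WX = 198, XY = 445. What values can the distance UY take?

The maximum is all hops collinear in one direction: 456 + 389 + 198 + 445 = 1488.
The longest hop is 456; the others sum to 1032. Since 456 ≤ 1032, the path can fold back on itself completely, so the minimum distance is 0.

0 ≤ UY ≤ 1488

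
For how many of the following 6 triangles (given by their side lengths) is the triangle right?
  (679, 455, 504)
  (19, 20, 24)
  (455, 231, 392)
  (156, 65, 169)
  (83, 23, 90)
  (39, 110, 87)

(679,455,504): 455²+504² = 461041 = 679² → right
(19,20,24): 19²+20² = 761 > 576 = 24² → acute
(455,231,392): 231²+392² = 207025 = 455² → right
(156,65,169): 65²+156² = 28561 = 169² → right
(83,23,90): 23²+83² = 7418 < 8100 = 90² → obtuse
(39,110,87): 39²+87² = 9090 < 12100 = 110² → obtuse
3 of the 6 are right.

3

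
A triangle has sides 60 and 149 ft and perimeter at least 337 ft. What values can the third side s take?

Triangle inequality alone gives 89 < s < 209.
The perimeter condition gives s ≥ 337 − 60 − 149 = 128.
Intersecting the two: 128 ≤ s < 209.

128 ≤ s < 209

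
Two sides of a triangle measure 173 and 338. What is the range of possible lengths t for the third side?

By the triangle inequality, t must be less than 173 + 338 = 511 and greater than |173 − 338| = 165.

165 < t < 511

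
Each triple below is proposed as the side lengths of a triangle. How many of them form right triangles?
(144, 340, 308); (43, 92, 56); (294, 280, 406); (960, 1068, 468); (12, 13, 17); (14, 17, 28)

(144,340,308): 144²+308² = 115600 = 340² → right
(43,92,56): 43²+56² = 4985 < 8464 = 92² → obtuse
(294,280,406): 280²+294² = 164836 = 406² → right
(960,1068,468): 468²+960² = 1140624 = 1068² → right
(12,13,17): 12²+13² = 313 > 289 = 17² → acute
(14,17,28): 14²+17² = 485 < 784 = 28² → obtuse
3 of the 6 are right.

3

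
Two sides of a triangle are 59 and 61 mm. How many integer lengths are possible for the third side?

117

The third side lies in the open interval (2, 120).
Integers from 3 to 119 inclusive: 119 − 3 + 1 = 117.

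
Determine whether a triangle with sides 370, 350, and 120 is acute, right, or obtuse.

Compare the square of the longest side to the sum of squares of the other two: 120² + 350² = 136900 = 370².

right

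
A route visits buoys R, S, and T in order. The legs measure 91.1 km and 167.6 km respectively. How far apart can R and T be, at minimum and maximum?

76.5 ≤ RT ≤ 258.7 km

By the triangle inequality, |91.1 − 167.6| ≤ RT ≤ 91.1 + 167.6.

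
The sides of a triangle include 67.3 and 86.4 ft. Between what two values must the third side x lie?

19.1 < x < 153.7

By the triangle inequality, x must be less than 67.3 + 86.4 = 153.7 and greater than |67.3 − 86.4| = 19.1.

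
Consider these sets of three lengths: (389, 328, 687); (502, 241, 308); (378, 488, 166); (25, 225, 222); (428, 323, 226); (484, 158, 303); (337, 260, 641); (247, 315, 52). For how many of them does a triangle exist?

5

(328,389,687): 328+389 > 687 → valid
(241,308,502): 241+308 > 502 → valid
(166,378,488): 166+378 > 488 → valid
(25,222,225): 25+222 > 225 → valid
(226,323,428): 226+323 > 428 → valid
(158,303,484): 158+303 ≤ 484 → not valid
(260,337,641): 260+337 ≤ 641 → not valid
(52,247,315): 52+247 ≤ 315 → not valid
5 of the 8 triples form a triangle.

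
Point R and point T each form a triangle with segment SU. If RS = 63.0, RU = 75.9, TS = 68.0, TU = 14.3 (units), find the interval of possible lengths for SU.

53.7 < SU < 82.3

From triangle RSU: |63.0 − 75.9| < SU < 63.0 + 75.9, i.e. 12.9 < SU < 138.9.
From triangle TSU: 53.7 < SU < 82.3.
Both must hold, so SU lies in the intersection.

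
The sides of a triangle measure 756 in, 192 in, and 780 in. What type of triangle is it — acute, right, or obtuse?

Compare the square of the longest side to the sum of squares of the other two: 192² + 756² = 608400 = 780².

right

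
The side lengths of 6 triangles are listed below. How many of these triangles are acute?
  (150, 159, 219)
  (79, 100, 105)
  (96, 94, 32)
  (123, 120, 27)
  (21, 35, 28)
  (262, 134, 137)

2

(150,159,219): 150²+159² = 47781 < 47961 = 219² → obtuse
(79,100,105): 79²+100² = 16241 > 11025 = 105² → acute
(96,94,32): 32²+94² = 9860 > 9216 = 96² → acute
(123,120,27): 27²+120² = 15129 = 123² → right
(21,35,28): 21²+28² = 1225 = 35² → right
(262,134,137): 134²+137² = 36725 < 68644 = 262² → obtuse
2 of the 6 are acute.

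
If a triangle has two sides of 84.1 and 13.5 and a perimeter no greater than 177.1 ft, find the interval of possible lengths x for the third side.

70.6 < x ≤ 79.5

Triangle inequality alone gives 70.6 < x < 97.6.
The perimeter condition gives x ≤ 177.1 − 84.1 − 13.5 = 79.5.
Intersecting the two: 70.6 < x ≤ 79.5.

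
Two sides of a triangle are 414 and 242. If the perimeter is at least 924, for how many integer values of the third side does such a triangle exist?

388

Triangle inequality: 172 < x < 656. Perimeter ≥ 924 gives x ≥ 924 − 414 − 242 = 268.
So 268 ≤ x < 656; integers 268 through 655: 388 values.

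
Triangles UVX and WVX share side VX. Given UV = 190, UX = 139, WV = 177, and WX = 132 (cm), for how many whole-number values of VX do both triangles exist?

257

From triangle UVX: 51 < VX < 329.
From triangle WVX: 45 < VX < 309.
Intersection: 51 < VX < 309, so integers 52 through 308: 257 values.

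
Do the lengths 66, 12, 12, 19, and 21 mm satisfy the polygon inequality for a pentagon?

No

For a pentagon, each side must be shorter than the sum of the others.
Here the longest side is 66, but the remaining 4 sides sum to only 64.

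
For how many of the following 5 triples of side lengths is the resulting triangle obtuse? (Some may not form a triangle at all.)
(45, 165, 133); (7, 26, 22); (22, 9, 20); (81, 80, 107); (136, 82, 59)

4

(45,165,133): 45²+133² = 19714 < 27225 = 165² → obtuse
(7,26,22): 7²+22² = 533 < 676 = 26² → obtuse
(22,9,20): 9²+20² = 481 < 484 = 22² → obtuse
(81,80,107): 80²+81² = 12961 > 11449 = 107² → acute
(136,82,59): 59²+82² = 10205 < 18496 = 136² → obtuse
4 of the 5 are obtuse.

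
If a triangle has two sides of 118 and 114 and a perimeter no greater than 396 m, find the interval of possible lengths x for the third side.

4 < x ≤ 164

Triangle inequality alone gives 4 < x < 232.
The perimeter condition gives x ≤ 396 − 118 − 114 = 164.
Intersecting the two: 4 < x ≤ 164.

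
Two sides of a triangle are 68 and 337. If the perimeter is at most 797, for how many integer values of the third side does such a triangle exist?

Triangle inequality: 269 < x < 405. Perimeter ≤ 797 gives x ≤ 797 − 68 − 337 = 392.
So 269 < x ≤ 392; integers 270 through 392: 123 values.

123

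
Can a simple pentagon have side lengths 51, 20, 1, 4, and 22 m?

For a pentagon, each side must be shorter than the sum of the others.
Here the longest side is 51, but the remaining 4 sides sum to only 47.

No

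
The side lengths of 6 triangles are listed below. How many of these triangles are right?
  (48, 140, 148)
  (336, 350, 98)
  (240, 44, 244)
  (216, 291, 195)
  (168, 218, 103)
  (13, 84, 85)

(48,140,148): 48²+140² = 21904 = 148² → right
(336,350,98): 98²+336² = 122500 = 350² → right
(240,44,244): 44²+240² = 59536 = 244² → right
(216,291,195): 195²+216² = 84681 = 291² → right
(168,218,103): 103²+168² = 38833 < 47524 = 218² → obtuse
(13,84,85): 13²+84² = 7225 = 85² → right
5 of the 6 are right.

5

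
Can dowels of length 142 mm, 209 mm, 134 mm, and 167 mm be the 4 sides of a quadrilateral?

A quadrilateral exists iff every side is shorter than the sum of the others — equivalently, the longest side is less than the sum of the rest.
Longest side 209 < 443 (sum of the remaining 3), so yes.

Yes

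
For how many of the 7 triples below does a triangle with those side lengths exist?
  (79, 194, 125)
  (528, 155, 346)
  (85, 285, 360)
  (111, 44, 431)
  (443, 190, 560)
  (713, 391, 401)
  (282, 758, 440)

4

(79,125,194): 79+125 > 194 → valid
(155,346,528): 155+346 ≤ 528 → not valid
(85,285,360): 85+285 > 360 → valid
(44,111,431): 44+111 ≤ 431 → not valid
(190,443,560): 190+443 > 560 → valid
(391,401,713): 391+401 > 713 → valid
(282,440,758): 282+440 ≤ 758 → not valid
4 of the 7 triples form a triangle.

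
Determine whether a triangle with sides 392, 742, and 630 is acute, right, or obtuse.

right

Compare the square of the longest side to the sum of squares of the other two: 392² + 630² = 550564 = 742².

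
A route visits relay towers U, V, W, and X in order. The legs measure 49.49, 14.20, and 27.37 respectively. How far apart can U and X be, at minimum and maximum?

The maximum is all hops collinear in one direction: 49.49 + 14.20 + 27.37 = 91.06.
The longest hop is 49.49; the others sum to 41.57. Folding the others back against it leaves at least 49.49 − 41.57 = 7.92.

7.92 ≤ UX ≤ 91.06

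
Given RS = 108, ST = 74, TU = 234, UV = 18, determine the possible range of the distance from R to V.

34 ≤ RV ≤ 434

The maximum is all hops collinear in one direction: 108 + 74 + 234 + 18 = 434.
The longest hop is 234; the others sum to 200. Folding the others back against it leaves at least 234 − 200 = 34.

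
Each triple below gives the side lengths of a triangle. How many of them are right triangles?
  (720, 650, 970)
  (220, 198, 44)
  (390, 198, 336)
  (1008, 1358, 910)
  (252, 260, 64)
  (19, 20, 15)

(720,650,970): 650²+720² = 940900 = 970² → right
(220,198,44): 44²+198² = 41140 < 48400 = 220² → obtuse
(390,198,336): 198²+336² = 152100 = 390² → right
(1008,1358,910): 910²+1008² = 1844164 = 1358² → right
(252,260,64): 64²+252² = 67600 = 260² → right
(19,20,15): 15²+19² = 586 > 400 = 20² → acute
4 of the 6 are right.

4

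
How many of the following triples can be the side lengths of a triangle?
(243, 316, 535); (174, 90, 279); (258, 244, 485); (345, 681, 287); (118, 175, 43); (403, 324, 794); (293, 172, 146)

(243,316,535): 243+316 > 535 → valid
(90,174,279): 90+174 ≤ 279 → not valid
(244,258,485): 244+258 > 485 → valid
(287,345,681): 287+345 ≤ 681 → not valid
(43,118,175): 43+118 ≤ 175 → not valid
(324,403,794): 324+403 ≤ 794 → not valid
(146,172,293): 146+172 > 293 → valid
3 of the 7 triples form a triangle.

3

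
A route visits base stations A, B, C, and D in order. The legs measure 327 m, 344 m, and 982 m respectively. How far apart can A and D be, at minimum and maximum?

311 ≤ AD ≤ 1653 m

The maximum is all hops collinear in one direction: 327 + 344 + 982 = 1653.
The longest hop is 982; the others sum to 671. Folding the others back against it leaves at least 982 − 671 = 311.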